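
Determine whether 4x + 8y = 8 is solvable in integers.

Step 1: Compute gcd(4, 8).
gcd(4, 8) = 4

Step 2: Check divisibility.
Does 4 divide 8? 8 = 4 x 2, so yes.

By the theorem on linear Diophantine equations, 4x + 8y = 8 has integer solutions if and only if gcd(4, 8) divides 8. Since 4 | 8, solutions exist.

Yes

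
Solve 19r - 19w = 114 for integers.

Step 1: Check solvability.
gcd(19, 19) = 19
Since 19 divides 114, solutions exist.

Step 2: Apply extended Euclidean algorithm to find gcd.
We find integers such that 19*x0 + 19*y0 = 19

Step 3: Scale the particular solution.
Multiply by 114/19 = 6:
r = 0, w = -6

Step 4: Verify.
19*(0) - 19*(-6) = 114 = 114 ✓

r = 0, w = -6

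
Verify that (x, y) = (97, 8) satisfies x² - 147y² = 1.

Compute x² = 97² = 9409
Compute 147y² = 147·8² = 147·64 = 9408
x² - 147y² = 9409 - 9408 = 1
Since this equals 1, (97, 8) is a solution.

Yes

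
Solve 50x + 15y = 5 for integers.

Step 1: Check solvability.
gcd(50, 15) = 5
Since 5 divides 5, solutions exist.

Step 2: Apply extended Euclidean algorithm to find gcd.
We find integers such that 50*x0 + 15*y0 = 5

Step 3: Scale the particular solution.
Multiply by 5/5 = 1:
x = 1, y = -3

Step 4: Verify.
50*(1) + 15*(-3) = 5 = 5 ✓

x = 1, y = -3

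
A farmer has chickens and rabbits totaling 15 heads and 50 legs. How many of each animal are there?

Let c = chickens, r = rabbits.
Heads: c + r = 15
Legs: 2c + 4r = 50
From the first equation, c = 15 - r. Substitute:
2(15 - r) + 4r = 50
30 + 2r = 50
r = (50 - 30)/2 = 10
c = 15 - 10 = 5

Chickens: 5, Rabbits: 10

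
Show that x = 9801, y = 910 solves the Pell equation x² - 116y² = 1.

Compute x² = 9801² = 96059601
Compute 116y² = 116·910² = 116·828100 = 96059600
x² - 116y² = 96059601 - 96059600 = 1
Since this equals 1, (9801, 910) is a solution.

Yes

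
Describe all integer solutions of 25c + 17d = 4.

Step 1: Compute gcd(25, 17) = 1.
Since 1 divides 4, solutions exist.

Step 2: Find a particular solution using extended Euclidean algorithm.
We get c₀ = -8, d₀ = 12.
Check: 25*-8 + 17*12 = 4 = 4 ✓

Step 3: Write the general solution.
c = -8 + (17/1)t = -8 + 17t
d = 12 - (25/1)t = 12 - 25t
for any integer t.

c = -8 + 17t, d = 12 - 25t for integer t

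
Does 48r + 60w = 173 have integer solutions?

Step 1: Compute gcd(48, 60).
gcd(48, 60) = 12

Step 2: Check divisibility.
Does 12 divide 173? 173 = 12 x 14 + 5, so no.

By the theorem on linear Diophantine equations, 48r + 60w = 173 has integer solutions if and only if gcd(48, 60) divides 173. Since 12 does not divide 173, no solutions exist.

No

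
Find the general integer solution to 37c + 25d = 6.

Step 1: Compute gcd(37, 25) = 1.
Since 1 divides 6, solutions exist.

Step 2: Find a particular solution using extended Euclidean algorithm.
We get c₀ = -12, d₀ = 18.
Check: 37*-12 + 25*18 = 6 = 6 ✓

Step 3: Write the general solution.
c = -12 + (25/1)t = -12 + 25t
d = 18 - (37/1)t = 18 - 37t
for any integer t.

c = -12 + 25t, d = 18 - 37t for integer t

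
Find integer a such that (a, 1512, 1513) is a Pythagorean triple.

a² = c² - b² = 1513² - 1512² = 2289169 - 2286144 = 3025
a = sqrt(3025) = 55

55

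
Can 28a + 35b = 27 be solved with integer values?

Step 1: Compute gcd(28, 35).
gcd(28, 35) = 7

Step 2: Check divisibility.
Does 7 divide 27? 27 = 7 x 3 + 6, so no.

By the theorem on linear Diophantine equations, 28a + 35b = 27 has integer solutions if and only if gcd(28, 35) divides 27. Since 7 does not divide 27, no solutions exist.

No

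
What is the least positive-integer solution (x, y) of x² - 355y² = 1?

We seek the smallest positive integers (x, y) with x² - 355y² = 1, i.e., x² = 355y² + 1.
Try successive y values:
y = 1: x² = 355·1² + 1 = 356, not a perfect square
y = 2: x² = 355·2² + 1 = 1421, not a perfect square
y = 3: x² = 355·3² + 1 = 3196, not a perfect square
... continuing the search (or via continued fractions) ...
y = 50676: x² = 355·50676² + 1 = 911660226481, x = 954809 ✓

Verify: 954809² - 355·50676² = 911660226481 - 911660226480 = 1 ✓

x = 954809, y = 50676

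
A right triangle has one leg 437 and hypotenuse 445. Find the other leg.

b² = c² - a² = 198025 - 190969 = 7056
b = 84

84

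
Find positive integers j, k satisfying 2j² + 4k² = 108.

Try small values of j and check whether (108 - 2j²)/4 is a perfect square.
j = 2: 2·2² = 8, so 4k² = 108 - 8 = 100, giving k² = 25, k = 5.
Check: 2·2² + 4·5² = 8 + 100 = 108 ✓

j = 2, k = 5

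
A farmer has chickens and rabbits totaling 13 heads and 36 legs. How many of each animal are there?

Let c = chickens, r = rabbits.
Heads: c + r = 13
Legs: 2c + 4r = 36
From the first equation, c = 13 - r. Substitute:
2(13 - r) + 4r = 36
26 + 2r = 36
r = (36 - 26)/2 = 5
c = 13 - 5 = 8

Chickens: 8, Rabbits: 5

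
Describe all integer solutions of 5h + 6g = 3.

Step 1: Compute gcd(5, 6) = 1.
Since 1 divides 3, solutions exist.

Step 2: Find a particular solution using extended Euclidean algorithm.
We get h₀ = -3, g₀ = 3.
Check: 5*-3 + 6*3 = 3 = 3 ✓

Step 3: Write the general solution.
h = -3 + (6/1)t = -3 + 6t
g = 3 - (5/1)t = 3 - 5t
for any integer t.

h = -3 + 6t, g = 3 - 5t for integer t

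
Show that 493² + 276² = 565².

Compute a² + b² = 493² + 276² = 243049 + 76176 = 319225
Compute c² = 565² = 319225
Since 319225 = 319225, confirmed.

Yes, it is a Pythagorean triple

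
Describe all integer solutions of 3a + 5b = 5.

Step 1: Compute gcd(3, 5) = 1.
Since 1 divides 5, solutions exist.

Step 2: Find a particular solution using extended Euclidean algorithm.
We get a₀ = 10, b₀ = -5.
Check: 3*10 + 5*-5 = 5 = 5 ✓

Step 3: Write the general solution.
a = 10 + (5/1)t = 10 + 5t
b = -5 - (3/1)t = -5 - 3t
for any integer t.

a = 10 + 5t, b = -5 - 3t for integer t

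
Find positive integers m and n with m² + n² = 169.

We need to find integers m, n > 0 such that m² + n² = 169.
Trying m = 5: n² = 169 - 5² = 169 - 25 = 144
n = 12
Check: 5² + 12² = 25 + 144 = 169 ✓

169 = 5² + 12²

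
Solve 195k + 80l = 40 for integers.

Step 1: Check solvability.
gcd(195, 80) = 5
Since 5 divides 40, solutions exist.

Step 2: Apply extended Euclidean algorithm to find gcd.
We find integers such that 195*x0 + 80*y0 = 5

Step 3: Scale the particular solution.
Multiply by 40/5 = 8:
k = 56, l = -136

Step 4: Verify.
195*(56) + 80*(-136) = 40 = 40 ✓

k = 56, l = -136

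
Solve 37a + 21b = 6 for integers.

Step 1: Check solvability.
gcd(37, 21) = 1
Since 1 divides 6, solutions exist.

Step 2: Apply extended Euclidean algorithm to find gcd.
We find integers such that 37*x0 + 21*y0 = 1

Step 3: Scale the particular solution.
Multiply by 6/1 = 6:
a = 24, b = -42

Step 4: Verify.
37*(24) + 21*(-42) = 6 = 6 ✓

a = 24, b = -42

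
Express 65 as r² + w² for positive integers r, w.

We need to find integers r, w > 0 such that r² + w² = 65.
Trying r = 1: w² = 65 - 1² = 65 - 1 = 64
w = 8
Check: 1² + 8² = 1 + 64 = 65 ✓

65 = 1² + 8²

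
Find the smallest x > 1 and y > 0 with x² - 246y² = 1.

We seek the smallest positive integers (x, y) with x² - 246y² = 1, i.e., x² = 246y² + 1.
Try successive y values:
y = 1: x² = 246·1² + 1 = 247, not a perfect square
y = 2: x² = 246·2² + 1 = 985, not a perfect square
y = 3: x² = 246·3² + 1 = 2215, not a perfect square
... continuing the search (or via continued fractions) ...
y = 5662: x² = 246·5662² + 1 = 7886328025, x = 88805 ✓

Verify: 88805² - 246·5662² = 7886328025 - 7886328024 = 1 ✓

x = 88805, y = 5662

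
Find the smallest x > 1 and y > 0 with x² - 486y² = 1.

We seek the smallest positive integers (x, y) with x² - 486y² = 1, i.e., x² = 486y² + 1.
Try successive y values:
y = 1: x² = 486·1² + 1 = 487, not a perfect square
y = 2: x² = 486·2² + 1 = 1945, not a perfect square
y = 3: x² = 486·3² + 1 = 4375, not a perfect square
... continuing the search (or via continued fractions) ...
y = 22: x² = 486·22² + 1 = 235225, x = 485 ✓

Verify: 485² - 486·22² = 235225 - 235224 = 1 ✓

x = 485, y = 22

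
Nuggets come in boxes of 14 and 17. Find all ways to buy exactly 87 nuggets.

We need non-negative integers (x, y) with 14x + 17y = 87.
For each x in 0..6, check if 87 - 14x is a non-negative multiple of 17.
x = 5: 17y = 17, y = 1 ✓

(5 boxes of 14, 1 boxes of 17)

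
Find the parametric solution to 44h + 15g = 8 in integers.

Step 1: Compute gcd(44, 15) = 1.
Since 1 divides 8, solutions exist.

Step 2: Find a particular solution using extended Euclidean algorithm.
We get h₀ = -8, g₀ = 24.
Check: 44*-8 + 15*24 = 8 = 8 ✓

Step 3: Write the general solution.
h = -8 + (15/1)t = -8 + 15t
g = 24 - (44/1)t = 24 - 44t
for any integer t.

h = -8 + 15t, g = 24 - 44t for integer t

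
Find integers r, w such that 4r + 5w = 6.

Step 1: Check solvability.
gcd(4, 5) = 1
Since 1 divides 6, solutions exist.

Step 2: Apply extended Euclidean algorithm to find gcd.
We find integers such that 4*x0 + 5*y0 = 1

Step 3: Scale the particular solution.
Multiply by 6/1 = 6:
r = -6, w = 6

Step 4: Verify.
4*(-6) + 5*(6) = 6 = 6 ✓

r = -6, w = 6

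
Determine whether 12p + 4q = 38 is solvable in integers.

Step 1: Compute gcd(12, 4).
gcd(12, 4) = 4

Step 2: Check divisibility.
Does 4 divide 38? 38 = 4 x 9 + 2, so no.

By the theorem on linear Diophantine equations, 12p + 4q = 38 has integer solutions if and only if gcd(12, 4) divides 38. Since 4 does not divide 38, no solutions exist.

No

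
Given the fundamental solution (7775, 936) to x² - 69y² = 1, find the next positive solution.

Solutions to x² - Dy² = 1 are generated by powers of (x₀ + y₀√D).
The next solution satisfies x₁ + y₁√69 = (x₀ + y₀√69)², giving:
x₁ = x₀² + 69y₀² = 7775² + 69·936² = 60450625 + 60450624 = 120901249
y₁ = 2x₀y₀ = 2·7775·936 = 14554800

Verify: 120901249² - 69·14554800² = 14617112009760001 - 14617112009760000 = 1 ✓

x = 120901249, y = 14554800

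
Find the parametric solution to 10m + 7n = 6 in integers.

Step 1: Compute gcd(10, 7) = 1.
Since 1 divides 6, solutions exist.

Step 2: Find a particular solution using extended Euclidean algorithm.
We get m₀ = -12, n₀ = 18.
Check: 10*-12 + 7*18 = 6 = 6 ✓

Step 3: Write the general solution.
m = -12 + (7/1)t = -12 + 7t
n = 18 - (10/1)t = 18 - 10t
for any integer t.

m = -12 + 7t, n = 18 - 10t for integer t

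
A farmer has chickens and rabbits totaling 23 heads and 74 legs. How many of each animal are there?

Let c = chickens, r = rabbits.
Heads: c + r = 23
Legs: 2c + 4r = 74
From the first equation, c = 23 - r. Substitute:
2(23 - r) + 4r = 74
46 + 2r = 74
r = (74 - 46)/2 = 14
c = 23 - 14 = 9

Chickens: 9, Rabbits: 14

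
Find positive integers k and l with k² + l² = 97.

We need to find integers k, l > 0 such that k² + l² = 97.
Trying k = 4: l² = 97 - 4² = 97 - 16 = 81
l = 9
Check: 4² + 9² = 16 + 81 = 97 ✓

97 = 4² + 9²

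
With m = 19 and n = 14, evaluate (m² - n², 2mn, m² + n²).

a = m² - n² = 361 - 196 = 165
b = 2mn = 2·19·14 = 532
c = m² + n² = 361 + 196 = 557
Verify: 165² + 532² = 27225 + 283024 = 310249 = 557² ✓

(165, 532, 557)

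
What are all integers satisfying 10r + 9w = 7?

Step 1: Compute gcd(10, 9) = 1.
Since 1 divides 7, solutions exist.

Step 2: Find a particular solution using extended Euclidean algorithm.
We get r₀ = 7, w₀ = -7.
Check: 10*7 + 9*-7 = 7 = 7 ✓

Step 3: Write the general solution.
r = 7 + (9/1)t = 7 + 9t
w = -7 - (10/1)t = -7 - 10t
for any integer t.

r = 7 + 9t, w = -7 - 10t for integer t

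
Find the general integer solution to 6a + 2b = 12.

Step 1: Compute gcd(6, 2) = 2.
Since 2 divides 12, solutions exist.

Step 2: Find a particular solution using extended Euclidean algorithm.
We get a₀ = 0, b₀ = 6.
Check: 6*0 + 2*6 = 12 = 12 ✓

Step 3: Write the general solution.
a = 0 + (2/2)t = 0 + 1t
b = 6 - (6/2)t = 6 - 3t
for any integer t.

a = 0 + 1t, b = 6 - 3t for integer t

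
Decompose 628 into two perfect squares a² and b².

We need to find integers a, b > 0 such that a² + b² = 628.
Trying a = 12: b² = 628 - 12² = 628 - 144 = 484
b = 22
Check: 12² + 22² = 144 + 484 = 628 ✓

628 = 12² + 22²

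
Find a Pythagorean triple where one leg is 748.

We need the other leg and hypotenuse such that 748² + x² = c².
Take x = 195, c = 773: 748² + 195² = 559504 + 38025 = 597529 = 773² ✓
Triple: (195, 748, 773)

(195, 748, 773)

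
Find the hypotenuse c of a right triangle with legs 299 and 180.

c² = a² + b² = 299² + 180² = 89401 + 32400 = 121801
c = 349

349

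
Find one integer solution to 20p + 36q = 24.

Step 1: Check solvability.
gcd(20, 36) = 4
Since 4 divides 24, solutions exist.

Step 2: Apply extended Euclidean algorithm to find gcd.
We find integers such that 20*x0 + 36*y0 = 4

Step 3: Scale the particular solution.
Multiply by 24/4 = 6:
p = 12, q = -6

Step 4: Verify.
20*(12) + 36*(-6) = 24 = 24 ✓

p = 12, q = -6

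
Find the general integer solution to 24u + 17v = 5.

Step 1: Compute gcd(24, 17) = 1.
Since 1 divides 5, solutions exist.

Step 2: Find a particular solution using extended Euclidean algorithm.
We get u₀ = 25, v₀ = -35.
Check: 24*25 + 17*-35 = 5 = 5 ✓

Step 3: Write the general solution.
u = 25 + (17/1)t = 25 + 17t
v = -35 - (24/1)t = -35 - 24t
for any integer t.

u = 25 + 17t, v = -35 - 24t for integer t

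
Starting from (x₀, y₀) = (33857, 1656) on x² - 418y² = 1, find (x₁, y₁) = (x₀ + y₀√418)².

Solutions to x² - Dy² = 1 are generated by powers of (x₀ + y₀√D).
The next solution satisfies x₁ + y₁√418 = (x₀ + y₀√418)², giving:
x₁ = x₀² + 418y₀² = 33857² + 418·1656² = 1146296449 + 1146296448 = 2292592897
y₁ = 2x₀y₀ = 2·33857·1656 = 112134384

Verify: 2292592897² - 418·112134384² = 5255982191374852609 - 5255982191374852608 = 1 ✓

x = 2292592897, y = 112134384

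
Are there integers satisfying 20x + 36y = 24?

Step 1: Compute gcd(20, 36).
gcd(20, 36) = 4

Step 2: Check divisibility.
Does 4 divide 24? 24 = 4 x 6, so yes.

By the theorem on linear Diophantine equations, 20x + 36y = 24 has integer solutions if and only if gcd(20, 36) divides 24. Since 4 | 24, solutions exist.

Yes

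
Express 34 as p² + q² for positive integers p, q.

We need to find integers p, q > 0 such that p² + q² = 34.
Trying p = 3: q² = 34 - 3² = 34 - 9 = 25
q = 5
Check: 3² + 5² = 9 + 25 = 34 ✓

34 = 3² + 5²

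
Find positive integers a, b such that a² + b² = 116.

Search for a with 116 - a² a perfect square.
a = 4: 116 - 4² = 116 - 16 = 100 = 10² ✓
So a = 4, b = 10.

a = 4, b = 10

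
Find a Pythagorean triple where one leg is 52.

We need the other leg and hypotenuse such that 52² + x² = c².
Take x = 165, c = 173: 52² + 165² = 2704 + 27225 = 29929 = 173² ✓
Triple: (165, 52, 173)

(165, 52, 173)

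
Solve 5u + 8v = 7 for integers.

Step 1: Check solvability.
gcd(5, 8) = 1
Since 1 divides 7, solutions exist.

Step 2: Apply extended Euclidean algorithm to find gcd.
We find integers such that 5*x0 + 8*y0 = 1

Step 3: Scale the particular solution.
Multiply by 7/1 = 7:
u = -21, v = 14

Step 4: Verify.
5*(-21) + 8*(14) = 7 = 7 ✓

u = -21, v = 14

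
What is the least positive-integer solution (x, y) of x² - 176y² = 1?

We seek the smallest positive integers (x, y) with x² - 176y² = 1, i.e., x² = 176y² + 1.
Try successive y values:
y = 1: x² = 176·1² + 1 = 177, not a perfect square
y = 2: x² = 176·2² + 1 = 705, not a perfect square
y = 3: x² = 176·3² + 1 = 1585, not a perfect square
... continuing the search (or via continued fractions) ...
y = 15: x² = 176·15² + 1 = 39601, x = 199 ✓

Verify: 199² - 176·15² = 39601 - 39600 = 1 ✓

x = 199, y = 15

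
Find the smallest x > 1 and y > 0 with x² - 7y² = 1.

We seek the smallest positive integers (x, y) with x² - 7y² = 1, i.e., x² = 7y² + 1.
Try successive y values:
y = 1: x² = 7·1² + 1 = 8, not a perfect square
y = 2: x² = 7·2² + 1 = 29, not a perfect square
y = 3: x² = 7·3² + 1 = 64, x = 8 ✓

Verify: 8² - 7·3² = 64 - 63 = 1 ✓

x = 8, y = 3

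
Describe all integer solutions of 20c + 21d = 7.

Step 1: Compute gcd(20, 21) = 1.
Since 1 divides 7, solutions exist.

Step 2: Find a particular solution using extended Euclidean algorithm.
We get c₀ = -7, d₀ = 7.
Check: 20*-7 + 21*7 = 7 = 7 ✓

Step 3: Write the general solution.
c = -7 + (21/1)t = -7 + 21t
d = 7 - (20/1)t = 7 - 20t
for any integer t.

c = -7 + 21t, d = 7 - 20t for integer t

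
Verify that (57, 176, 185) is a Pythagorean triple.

Compute a² + b² = 57² + 176² = 3249 + 30976 = 34225
Compute c² = 185² = 34225
Since 34225 = 34225, confirmed.

Yes, it is a Pythagorean triple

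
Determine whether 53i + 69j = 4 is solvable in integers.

Step 1: Compute gcd(53, 69).
gcd(53, 69) = 1

Step 2: Check divisibility.
Does 1 divide 4? 4 = 1 x 4, so yes.

By the theorem on linear Diophantine equations, 53i + 69j = 4 has integer solutions if and only if gcd(53, 69) divides 4. Since 1 | 4, solutions exist.

Yes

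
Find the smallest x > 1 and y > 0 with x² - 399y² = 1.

We seek the smallest positive integers (x, y) with x² - 399y² = 1, i.e., x² = 399y² + 1.
Try successive y values:
y = 1: x² = 399·1² + 1 = 400, x = 20 ✓

Verify: 20² - 399·1² = 400 - 399 = 1 ✓

x = 20, y = 1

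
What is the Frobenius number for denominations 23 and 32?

For two coprime denominations a and b, the Frobenius number (largest value not representable as a non-negative combination) is ab - a - b.
Here gcd(23, 32) = 1, so they are coprime.
F(23, 32) = 23·32 - 23 - 32 = 736 - 55 = 681

681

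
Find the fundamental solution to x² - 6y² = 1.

We seek the smallest positive integers (x, y) with x² - 6y² = 1, i.e., x² = 6y² + 1.
Try successive y values:
y = 1: x² = 6·1² + 1 = 7, not a perfect square
y = 2: x² = 6·2² + 1 = 25, x = 5 ✓

Verify: 5² - 6·2² = 25 - 24 = 1 ✓

x = 5, y = 2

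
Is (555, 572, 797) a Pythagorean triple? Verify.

Compute a² + b² = 555² + 572² = 308025 + 327184 = 635209
Compute c² = 797² = 635209
Since 635209 = 635209, confirmed.

Yes, it is a Pythagorean triple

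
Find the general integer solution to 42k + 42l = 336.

Step 1: Compute gcd(42, 42) = 42.
Since 42 divides 336, solutions exist.

Step 2: Find a particular solution using extended Euclidean algorithm.
We get k₀ = 0, l₀ = 8.
Check: 42*0 + 42*8 = 336 = 336 ✓

Step 3: Write the general solution.
k = 0 + (42/42)t = 0 + 1t
l = 8 - (42/42)t = 8 - 1t
for any integer t.

k = 0 + 1t, l = 8 - 1t for integer t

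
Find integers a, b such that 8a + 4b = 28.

Step 1: Check solvability.
gcd(8, 4) = 4
Since 4 divides 28, solutions exist.

Step 2: Apply extended Euclidean algorithm to find gcd.
We find integers such that 8*x0 + 4*y0 = 4

Step 3: Scale the particular solution.
Multiply by 28/4 = 7:
a = 0, b = 7

Step 4: Verify.
8*(0) + 4*(7) = 28 = 28 ✓

a = 0, b = 7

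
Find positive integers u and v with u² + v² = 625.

We need to find integers u, v > 0 such that u² + v² = 625.
Trying u = 7: v² = 625 - 7² = 625 - 49 = 576
v = 24
Check: 7² + 24² = 49 + 576 = 625 ✓

625 = 7² + 24²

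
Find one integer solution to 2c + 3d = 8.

Step 1: Check solvability.
gcd(2, 3) = 1
Since 1 divides 8, solutions exist.

Step 2: Apply extended Euclidean algorithm to find gcd.
We find integers such that 2*x0 + 3*y0 = 1

Step 3: Scale the particular solution.
Multiply by 8/1 = 8:
c = -8, d = 8

Step 4: Verify.
2*(-8) + 3*(8) = 8 = 8 ✓

c = -8, d = 8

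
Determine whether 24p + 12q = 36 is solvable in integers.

Step 1: Compute gcd(24, 12).
gcd(24, 12) = 12

Step 2: Check divisibility.
Does 12 divide 36? 36 = 12 x 3, so yes.

By the theorem on linear Diophantine equations, 24p + 12q = 36 has integer solutions if and only if gcd(24, 12) divides 36. Since 12 | 36, solutions exist.

Yes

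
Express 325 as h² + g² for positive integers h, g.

We need to find integers h, g > 0 such that h² + g² = 325.
Trying h = 1: g² = 325 - 1² = 325 - 1 = 324
g = 18
Check: 1² + 18² = 1 + 324 = 325 ✓

325 = 1² + 18²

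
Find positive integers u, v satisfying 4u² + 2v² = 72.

Try small values of u and check whether (72 - 4u²)/2 is a perfect square.
u = 4: 4·4² = 64, so 2v² = 72 - 64 = 8, giving v² = 4, v = 2.
Check: 4·4² + 2·2² = 64 + 8 = 72 ✓

u = 4, v = 2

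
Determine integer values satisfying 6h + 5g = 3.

Step 1: Check solvability.
gcd(6, 5) = 1
Since 1 divides 3, solutions exist.

Step 2: Apply extended Euclidean algorithm to find gcd.
We find integers such that 6*x0 + 5*y0 = 1

Step 3: Scale the particular solution.
Multiply by 3/1 = 3:
h = 3, g = -3

Step 4: Verify.
6*(3) + 5*(-3) = 3 = 3 ✓

h = 3, g = -3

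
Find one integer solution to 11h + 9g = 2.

Step 1: Check solvability.
gcd(11, 9) = 1
Since 1 divides 2, solutions exist.

Step 2: Apply extended Euclidean algorithm to find gcd.
We find integers such that 11*x0 + 9*y0 = 1

Step 3: Scale the particular solution.
Multiply by 2/1 = 2:
h = -8, g = 10

Step 4: Verify.
11*(-8) + 9*(10) = 2 = 2 ✓

h = -8, g = 10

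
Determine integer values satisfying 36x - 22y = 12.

Step 1: Check solvability.
gcd(36, 22) = 2
Since 2 divides 12, solutions exist.

Step 2: Apply extended Euclidean algorithm to find gcd.
We find integers such that 36*x0 + 22*y0 = 2

Step 3: Scale the particular solution.
Multiply by 12/2 = 6:
x = -18, y = -30

Step 4: Verify.
36*(-18) - 22*(-30) = 12 = 12 ✓

x = -18, y = -30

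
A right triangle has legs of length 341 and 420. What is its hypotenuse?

c² = a² + b² = 341² + 420² = 116281 + 176400 = 292681
c = 541

541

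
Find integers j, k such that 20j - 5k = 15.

Step 1: Check solvability.
gcd(20, 5) = 5
Since 5 divides 15, solutions exist.

Step 2: Apply extended Euclidean algorithm to find gcd.
We find integers such that 20*x0 + 5*y0 = 5

Step 3: Scale the particular solution.
Multiply by 15/5 = 3:
j = 0, k = -3

Step 4: Verify.
20*(0) - 5*(-3) = 15 = 15 ✓

j = 0, k = -3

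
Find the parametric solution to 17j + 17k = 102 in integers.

Step 1: Compute gcd(17, 17) = 17.
Since 17 divides 102, solutions exist.

Step 2: Find a particular solution using extended Euclidean algorithm.
We get j₀ = 0, k₀ = 6.
Check: 17*0 + 17*6 = 102 = 102 ✓

Step 3: Write the general solution.
j = 0 + (17/17)t = 0 + 1t
k = 6 - (17/17)t = 6 - 1t
for any integer t.

j = 0 + 1t, k = 6 - 1t for integer t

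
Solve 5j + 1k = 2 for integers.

Step 1: Check solvability.
gcd(5, 1) = 1
Since 1 divides 2, solutions exist.

Step 2: Apply extended Euclidean algorithm to find gcd.
We find integers such that 5*x0 + 1*y0 = 1

Step 3: Scale the particular solution.
Multiply by 2/1 = 2:
j = 0, k = 2

Step 4: Verify.
5*(0) + 1*(2) = 2 = 2 ✓

j = 0, k = 2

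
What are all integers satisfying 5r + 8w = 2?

Step 1: Compute gcd(5, 8) = 1.
Since 1 divides 2, solutions exist.

Step 2: Find a particular solution using extended Euclidean algorithm.
We get r₀ = -6, w₀ = 4.
Check: 5*-6 + 8*4 = 2 = 2 ✓

Step 3: Write the general solution.
r = -6 + (8/1)t = -6 + 8t
w = 4 - (5/1)t = 4 - 5t
for any integer t.

r = -6 + 8t, w = 4 - 5t for integer t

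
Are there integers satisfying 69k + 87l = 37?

Step 1: Compute gcd(69, 87).
gcd(69, 87) = 3

Step 2: Check divisibility.
Does 3 divide 37? 37 = 3 x 12 + 1, so no.

By the theorem on linear Diophantine equations, 69k + 87l = 37 has integer solutions if and only if gcd(69, 87) divides 37. Since 3 does not divide 37, no solutions exist.

No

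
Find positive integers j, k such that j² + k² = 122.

Search for j with 122 - j² a perfect square.
j = 1: 122 - 1² = 122 - 1 = 121 = 11² ✓
So j = 1, k = 11.

j = 1, k = 11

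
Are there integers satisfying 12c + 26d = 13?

Step 1: Compute gcd(12, 26).
gcd(12, 26) = 2

Step 2: Check divisibility.
Does 2 divide 13? 13 = 2 x 6 + 1, so no.

By the theorem on linear Diophantine equations, 12c + 26d = 13 has integer solutions if and only if gcd(12, 26) divides 13. Since 2 does not divide 13, no solutions exist.

No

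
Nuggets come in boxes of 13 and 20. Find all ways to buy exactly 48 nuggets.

We need non-negative integers (x, y) with 13x + 20y = 48.
For each x in 0..3, check if 48 - 13x is a non-negative multiple of 20.
No x yields an integer y ≥ 0.

No solution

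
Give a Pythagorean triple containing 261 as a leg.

We need the other leg and hypotenuse such that 261² + x² = c².
Take x = 380, c = 461: 261² + 380² = 68121 + 144400 = 212521 = 461² ✓
Triple: (261, 380, 461)

(261, 380, 461)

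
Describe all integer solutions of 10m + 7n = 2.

Step 1: Compute gcd(10, 7) = 1.
Since 1 divides 2, solutions exist.

Step 2: Find a particular solution using extended Euclidean algorithm.
We get m₀ = -4, n₀ = 6.
Check: 10*-4 + 7*6 = 2 = 2 ✓

Step 3: Write the general solution.
m = -4 + (7/1)t = -4 + 7t
n = 6 - (10/1)t = 6 - 10t
for any integer t.

m = -4 + 7t, n = 6 - 10t for integer t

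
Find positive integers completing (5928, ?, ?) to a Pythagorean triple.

We need the other leg and hypotenuse such that 5928² + x² = c².
Take x = 1890, c = 6222: 5928² + 1890² = 35141184 + 3572100 = 38713284 = 6222² ✓
Triple: (1890, 5928, 6222)

(1890, 5928, 6222)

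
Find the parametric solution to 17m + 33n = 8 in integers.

Step 1: Compute gcd(17, 33) = 1.
Since 1 divides 8, solutions exist.

Step 2: Find a particular solution using extended Euclidean algorithm.
We get m₀ = 16, n₀ = -8.
Check: 17*16 + 33*-8 = 8 = 8 ✓

Step 3: Write the general solution.
m = 16 + (33/1)t = 16 + 33t
n = -8 - (17/1)t = -8 - 17t
for any integer t.

m = 16 + 33t, n = -8 - 17t for integer t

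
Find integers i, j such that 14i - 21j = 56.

Step 1: Check solvability.
gcd(14, 21) = 7
Since 7 divides 56, solutions exist.

Step 2: Apply extended Euclidean algorithm to find gcd.
We find integers such that 14*x0 + 21*y0 = 7

Step 3: Scale the particular solution.
Multiply by 56/7 = 8:
i = -8, j = -8

Step 4: Verify.
14*(-8) - 21*(-8) = 56 = 56 ✓

i = -8, j = -8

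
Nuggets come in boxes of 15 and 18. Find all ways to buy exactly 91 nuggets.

We need non-negative integers (x, y) with 15x + 18y = 91.
For each x in 0..6, check if 91 - 15x is a non-negative multiple of 18.
No x yields an integer y ≥ 0.

No solution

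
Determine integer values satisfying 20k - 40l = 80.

Step 1: Check solvability.
gcd(20, 40) = 20
Since 20 divides 80, solutions exist.

Step 2: Apply extended Euclidean algorithm to find gcd.
We find integers such that 20*x0 + 40*y0 = 20

Step 3: Scale the particular solution.
Multiply by 80/20 = 4:
k = 4, l = 0

Step 4: Verify.
20*(4) - 40*(0) = 80 = 80 ✓

k = 4, l = 0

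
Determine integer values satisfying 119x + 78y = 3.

Step 1: Check solvability.
gcd(119, 78) = 1
Since 1 divides 3, solutions exist.

Step 2: Apply extended Euclidean algorithm to find gcd.
We find integers such that 119*x0 + 78*y0 = 1

Step 3: Scale the particular solution.
Multiply by 3/1 = 3:
x = -57, y = 87

Step 4: Verify.
119*(-57) + 78*(87) = 3 = 3 ✓

x = -57, y = 87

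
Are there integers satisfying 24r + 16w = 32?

Step 1: Compute gcd(24, 16).
gcd(24, 16) = 8

Step 2: Check divisibility.
Does 8 divide 32? 32 = 8 x 4, so yes.

By the theorem on linear Diophantine equations, 24r + 16w = 32 has integer solutions if and only if gcd(24, 16) divides 32. Since 8 | 32, solutions exist.

Yes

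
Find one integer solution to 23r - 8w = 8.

Step 1: Check solvability.
gcd(23, 8) = 1
Since 1 divides 8, solutions exist.

Step 2: Apply extended Euclidean algorithm to find gcd.
We find integers such that 23*x0 + 8*y0 = 1

Step 3: Scale the particular solution.
Multiply by 8/1 = 8:
r = -8, w = -24

Step 4: Verify.
23*(-8) - 8*(-24) = 8 = 8 ✓

r = -8, w = -24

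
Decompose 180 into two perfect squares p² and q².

We need to find integers p, q > 0 such that p² + q² = 180.
Trying p = 6: q² = 180 - 6² = 180 - 36 = 144
q = 12
Check: 6² + 12² = 36 + 144 = 180 ✓

180 = 6² + 12²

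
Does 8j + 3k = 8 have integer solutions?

Step 1: Compute gcd(8, 3).
gcd(8, 3) = 1

Step 2: Check divisibility.
Does 1 divide 8? 8 = 1 x 8, so yes.

By the theorem on linear Diophantine equations, 8j + 3k = 8 has integer solutions if and only if gcd(8, 3) divides 8. Since 1 | 8, solutions exist.

Yes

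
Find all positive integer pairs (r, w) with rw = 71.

The positive divisors of 71 are: 1, 71.
Each divisor d gives the pair (d, 71/d):
(1, 71), (71, 1)

(1, 71), (71, 1)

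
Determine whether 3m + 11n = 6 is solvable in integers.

Step 1: Compute gcd(3, 11).
gcd(3, 11) = 1

Step 2: Check divisibility.
Does 1 divide 6? 6 = 1 x 6, so yes.

By the theorem on linear Diophantine equations, 3m + 11n = 6 has integer solutions if and only if gcd(3, 11) divides 6. Since 1 | 6, solutions exist.

Yes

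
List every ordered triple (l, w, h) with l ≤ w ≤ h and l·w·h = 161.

Iterate l from 1 to ⌊161^(1/3)⌋. For each l dividing 161, iterate w ≥ l with w dividing 161/l, and set h = 161/(l·w).
Triples found (2): (1×1×161), (1×7×23)

(1×1×161), (1×7×23)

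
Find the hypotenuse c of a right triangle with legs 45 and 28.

c² = a² + b² = 45² + 28² = 2025 + 784 = 2809
c = sqrt(2809) = 53

53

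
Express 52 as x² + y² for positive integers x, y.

We need to find integers x, y > 0 such that x² + y² = 52.
Trying x = 4: y² = 52 - 4² = 52 - 16 = 36
y = 6
Check: 4² + 6² = 16 + 36 = 52 ✓

52 = 4² + 6²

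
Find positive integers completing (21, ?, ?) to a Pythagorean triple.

We need the other leg and hypotenuse such that 21² + x² = c².
Take x = 20, c = 29: 21² + 20² = 441 + 400 = 841 = 29² ✓
Triple: (21, 20, 29)

(21, 20, 29)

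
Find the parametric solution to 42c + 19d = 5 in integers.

Step 1: Compute gcd(42, 19) = 1.
Since 1 divides 5, solutions exist.

Step 2: Find a particular solution using extended Euclidean algorithm.
We get c₀ = 25, d₀ = -55.
Check: 42*25 + 19*-55 = 5 = 5 ✓

Step 3: Write the general solution.
c = 25 + (19/1)t = 25 + 19t
d = -55 - (42/1)t = -55 - 42t
for any integer t.

c = 25 + 19t, d = -55 - 42t for integer t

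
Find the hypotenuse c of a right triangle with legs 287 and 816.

c² = a² + b² = 287² + 816² = 82369 + 665856 = 748225
c = sqrt(748225) = 865

865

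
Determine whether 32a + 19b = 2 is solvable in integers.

Step 1: Compute gcd(32, 19).
gcd(32, 19) = 1

Step 2: Check divisibility.
Does 1 divide 2? 2 = 1 x 2, so yes.

By the theorem on linear Diophantine equations, 32a + 19b = 2 has integer solutions if and only if gcd(32, 19) divides 2. Since 1 | 2, solutions exist.

Yes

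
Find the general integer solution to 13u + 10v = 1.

Step 1: Compute gcd(13, 10) = 1.
Since 1 divides 1, solutions exist.

Step 2: Find a particular solution using extended Euclidean algorithm.
We get u₀ = -3, v₀ = 4.
Check: 13*-3 + 10*4 = 1 = 1 ✓

Step 3: Write the general solution.
u = -3 + (10/1)t = -3 + 10t
v = 4 - (13/1)t = 4 - 13t
for any integer t.

u = -3 + 10t, v = 4 - 13t for integer t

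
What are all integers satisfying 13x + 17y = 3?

Step 1: Compute gcd(13, 17) = 1.
Since 1 divides 3, solutions exist.

Step 2: Find a particular solution using extended Euclidean algorithm.
We get x₀ = 12, y₀ = -9.
Check: 13*12 + 17*-9 = 3 = 3 ✓

Step 3: Write the general solution.
x = 12 + (17/1)t = 12 + 17t
y = -9 - (13/1)t = -9 - 13t
for any integer t.

x = 12 + 17t, y = -9 - 13t for integer t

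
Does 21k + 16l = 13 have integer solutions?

Step 1: Compute gcd(21, 16).
gcd(21, 16) = 1

Step 2: Check divisibility.
Does 1 divide 13? 13 = 1 x 13, so yes.

By the theorem on linear Diophantine equations, 21k + 16l = 13 has integer solutions if and only if gcd(21, 16) divides 13. Since 1 | 13, solutions exist.

Yes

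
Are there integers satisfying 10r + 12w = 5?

Step 1: Compute gcd(10, 12).
gcd(10, 12) = 2

Step 2: Check divisibility.
Does 2 divide 5? 5 = 2 x 2 + 1, so no.

By the theorem on linear Diophantine equations, 10r + 12w = 5 has integer solutions if and only if gcd(10, 12) divides 5. Since 2 does not divide 5, no solutions exist.

No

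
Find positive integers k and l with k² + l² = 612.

We need to find integers k, l > 0 such that k² + l² = 612.
Trying k = 6: l² = 612 - 6² = 612 - 36 = 576
l = 24
Check: 6² + 24² = 36 + 576 = 612 ✓

612 = 6² + 24²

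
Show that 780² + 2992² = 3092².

Compute a² + b²:
780² + 2992² = 608400 + 8952064 = 9560464
Compute c²:
3092² = 9560464
Since 9560464 = 9560464, it is a Pythagorean triple.

Yes, it is a Pythagorean triple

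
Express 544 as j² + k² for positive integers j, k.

We need to find integers j, k > 0 such that j² + k² = 544.
Trying j = 12: k² = 544 - 12² = 544 - 144 = 400
k = 20
Check: 12² + 20² = 144 + 400 = 544 ✓

544 = 12² + 20²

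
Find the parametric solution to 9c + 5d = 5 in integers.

Step 1: Compute gcd(9, 5) = 1.
Since 1 divides 5, solutions exist.

Step 2: Find a particular solution using extended Euclidean algorithm.
We get c₀ = -5, d₀ = 10.
Check: 9*-5 + 5*10 = 5 = 5 ✓

Step 3: Write the general solution.
c = -5 + (5/1)t = -5 + 5t
d = 10 - (9/1)t = 10 - 9t
for any integer t.

c = -5 + 5t, d = 10 - 9t for integer t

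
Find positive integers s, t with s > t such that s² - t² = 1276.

Factor: s² - t² = (s+t)(s-t) = 1276.
We need two factors of 1276 with the same parity.
Use s+t = 638 and s-t = 2 (product 638·2 = 1276).
Adding: 2s = 640, so s = 320.
Subtracting: 2t = 636, so t = 318.
Check: 320² - 318² = 102400 - 101124 = 1276 ✓

s = 320, t = 318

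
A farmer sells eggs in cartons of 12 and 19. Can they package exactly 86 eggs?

We need non-negative a, b with 12a + 19b = 86.
gcd(12, 19) = 1 divides 86.
Try a = 4: 19b = 86 - 48 = 38, so b = 2.
One way: 4 cartons of 12 and 2 cartons of 19.

Yes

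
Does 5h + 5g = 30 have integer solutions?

Step 1: Compute gcd(5, 5).
gcd(5, 5) = 5

Step 2: Check divisibility.
Does 5 divide 30? 30 = 5 x 6, so yes.

By the theorem on linear Diophantine equations, 5h + 5g = 30 has integer solutions if and only if gcd(5, 5) divides 30. Since 5 | 30, solutions exist.

Yes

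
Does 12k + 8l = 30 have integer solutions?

Step 1: Compute gcd(12, 8).
gcd(12, 8) = 4

Step 2: Check divisibility.
Does 4 divide 30? 30 = 4 x 7 + 2, so no.

By the theorem on linear Diophantine equations, 12k + 8l = 30 has integer solutions if and only if gcd(12, 8) divides 30. Since 4 does not divide 30, no solutions exist.

No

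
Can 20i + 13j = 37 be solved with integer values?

Step 1: Compute gcd(20, 13).
gcd(20, 13) = 1

Step 2: Check divisibility.
Does 1 divide 37? 37 = 1 x 37, so yes.

By the theorem on linear Diophantine equations, 20i + 13j = 37 has integer solutions if and only if gcd(20, 13) divides 37. Since 1 | 37, solutions exist.

Yes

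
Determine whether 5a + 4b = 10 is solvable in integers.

Step 1: Compute gcd(5, 4).
gcd(5, 4) = 1

Step 2: Check divisibility.
Does 1 divide 10? 10 = 1 x 10, so yes.

By the theorem on linear Diophantine equations, 5a + 4b = 10 has integer solutions if and only if gcd(5, 4) divides 10. Since 1 | 10, solutions exist.

Yes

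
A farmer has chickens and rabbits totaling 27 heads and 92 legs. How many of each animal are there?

Let c = chickens, r = rabbits.
Heads: c + r = 27
Legs: 2c + 4r = 92
From the first equation, c = 27 - r. Substitute:
2(27 - r) + 4r = 92
54 + 2r = 92
r = (92 - 54)/2 = 19
c = 27 - 19 = 8

Chickens: 8, Rabbits: 19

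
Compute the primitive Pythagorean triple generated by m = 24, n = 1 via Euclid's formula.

a = m² - n² = 576 - 1 = 575
b = 2mn = 2·24·1 = 48
c = m² + n² = 576 + 1 = 577
Verify: 575² + 48² = 330625 + 2304 = 332929 = 577² ✓

(575, 48, 577)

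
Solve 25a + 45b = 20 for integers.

Step 1: Check solvability.
gcd(25, 45) = 5
Since 5 divides 20, solutions exist.

Step 2: Apply extended Euclidean algorithm to find gcd.
We find integers such that 25*x0 + 45*y0 = 5

Step 3: Scale the particular solution.
Multiply by 20/5 = 4:
a = 8, b = -4

Step 4: Verify.
25*(8) + 45*(-4) = 20 = 20 ✓

a = 8, b = -4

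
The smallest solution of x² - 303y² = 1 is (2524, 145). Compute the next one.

Solutions to x² - Dy² = 1 are generated by powers of (x₀ + y₀√D).
The next solution satisfies x₁ + y₁√303 = (x₀ + y₀√303)², giving:
x₁ = x₀² + 303y₀² = 2524² + 303·145² = 6370576 + 6370575 = 12741151
y₁ = 2x₀y₀ = 2·2524·145 = 731960

Verify: 12741151² - 303·731960² = 162336928804801 - 162336928804800 = 1 ✓

x = 12741151, y = 731960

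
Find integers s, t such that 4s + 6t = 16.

Step 1: Check solvability.
gcd(4, 6) = 2
Since 2 divides 16, solutions exist.

Step 2: Apply extended Euclidean algorithm to find gcd.
We find integers such that 4*x0 + 6*y0 = 2

Step 3: Scale the particular solution.
Multiply by 16/2 = 8:
s = -8, t = 8

Step 4: Verify.
4*(-8) + 6*(8) = 16 = 16 ✓

s = -8, t = 8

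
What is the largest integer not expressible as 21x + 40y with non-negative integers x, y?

For two coprime denominations a and b, the Frobenius number (largest value not representable as a non-negative combination) is ab - a - b.
Here gcd(21, 40) = 1, so they are coprime.
F(21, 40) = 21·40 - 21 - 40 = 840 - 61 = 779

779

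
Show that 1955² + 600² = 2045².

Compute a² + b² = 1955² + 600² = 3822025 + 360000 = 4182025
Compute c² = 2045² = 4182025
Since 4182025 = 4182025, confirmed.

Yes, it is a Pythagorean triple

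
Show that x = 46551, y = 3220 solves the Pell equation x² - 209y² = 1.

Compute x² = 46551² = 2166995601
Compute 209y² = 209·3220² = 209·10368400 = 2166995600
x² - 209y² = 2166995601 - 2166995600 = 1
Since this equals 1, (46551, 3220) is a solution.

Yes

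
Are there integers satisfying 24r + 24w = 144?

Step 1: Compute gcd(24, 24).
gcd(24, 24) = 24

Step 2: Check divisibility.
Does 24 divide 144? 144 = 24 x 6, so yes.

By the theorem on linear Diophantine equations, 24r + 24w = 144 has integer solutions if and only if gcd(24, 24) divides 144. Since 24 | 144, solutions exist.

Yes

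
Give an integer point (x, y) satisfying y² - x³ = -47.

Try small integer x values and check whether x³ - 47 is a perfect square.
x = 12: x³ - 47 = 12³ - 47 = 1728 - 47 = 1681
Is 1681 a perfect square? 41² = 1681 ✓
So (x, y) = (12, -41) is a solution.

x = 12, y = -41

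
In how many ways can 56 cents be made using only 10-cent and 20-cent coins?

We need non-negative integers (x, y) with 10x + 20y = 56.
For each x from 0 to 5, check if (56 - 10x) is a non-negative multiple of 20.
Solutions (x, y): none
Count: 0

0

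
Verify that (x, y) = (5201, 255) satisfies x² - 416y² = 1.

Compute x² = 5201² = 27050401
Compute 416y² = 416·255² = 416·65025 = 27050400
x² - 416y² = 27050401 - 27050400 = 1
Since this equals 1, (5201, 255) is a solution.

Yes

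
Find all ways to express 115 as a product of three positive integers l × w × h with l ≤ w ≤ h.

Iterate l from 1 to ⌊115^(1/3)⌋. For each l dividing 115, iterate w ≥ l with w dividing 115/l, and set h = 115/(l·w).
Triples found (2): (1×1×115), (1×5×23)

(1×1×115), (1×5×23)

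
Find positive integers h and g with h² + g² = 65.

We need to find integers h, g > 0 such that h² + g² = 65.
Trying h = 1: g² = 65 - 1² = 65 - 1 = 64
g = 8
Check: 1² + 8² = 1 + 64 = 65 ✓

65 = 1² + 8²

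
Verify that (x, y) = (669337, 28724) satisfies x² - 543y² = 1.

Compute x² = 669337² = 448012019569
Compute 543y² = 543·28724² = 543·825068176 = 448012019568
x² - 543y² = 448012019569 - 448012019568 = 1
Since this equals 1, (669337, 28724) is a solution.

Yes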